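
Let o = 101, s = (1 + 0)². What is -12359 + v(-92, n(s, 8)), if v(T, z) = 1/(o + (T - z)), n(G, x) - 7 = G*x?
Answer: -74155/6 ≈ -12359.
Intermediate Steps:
s = 1 (s = 1² = 1)
n(G, x) = 7 + G*x
v(T, z) = 1/(101 + T - z) (v(T, z) = 1/(101 + (T - z)) = 1/(101 + T - z))
-12359 + v(-92, n(s, 8)) = -12359 + 1/(101 - 92 - (7 + 1*8)) = -12359 + 1/(101 - 92 - (7 + 8)) = -12359 + 1/(101 - 92 - 1*15) = -12359 + 1/(101 - 92 - 15) = -12359 + 1/(-6) = -12359 - ⅙ = -74155/6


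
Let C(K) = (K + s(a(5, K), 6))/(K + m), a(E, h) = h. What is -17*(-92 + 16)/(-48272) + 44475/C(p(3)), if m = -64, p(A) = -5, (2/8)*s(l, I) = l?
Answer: 1481358745/12068 ≈ 1.2275e+5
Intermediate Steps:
s(l, I) = 4*l
C(K) = 5*K/(-64 + K) (C(K) = (K + 4*K)/(K - 64) = (5*K)/(-64 + K) = 5*K/(-64 + K))
-17*(-92 + 16)/(-48272) + 44475/C(p(3)) = -17*(-92 + 16)/(-48272) + 44475/((5*(-5)/(-64 - 5))) = -17*(-76)*(-1/48272) + 44475/((5*(-5)/(-69))) = 1292*(-1/48272) + 44475/((5*(-5)*(-1/69))) = -323/12068 + 44475/(25/69) = -323/12068 + 44475*(69/25) = -323/12068 + 122751 = 1481358745/12068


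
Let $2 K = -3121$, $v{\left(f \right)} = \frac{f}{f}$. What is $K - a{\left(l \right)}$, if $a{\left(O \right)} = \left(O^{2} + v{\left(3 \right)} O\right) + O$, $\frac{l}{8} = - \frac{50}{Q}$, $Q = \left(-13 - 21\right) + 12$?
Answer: $- \frac{466441}{242} \approx -1927.4$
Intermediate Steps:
$v{\left(f \right)} = 1$
$Q = -22$ ($Q = -34 + 12 = -22$)
$K = - \frac{3121}{2}$ ($K = \frac{1}{2} \left(-3121\right) = - \frac{3121}{2} \approx -1560.5$)
$l = \frac{200}{11}$ ($l = 8 \left(- \frac{50}{-22}\right) = 8 \left(\left(-50\right) \left(- \frac{1}{22}\right)\right) = 8 \cdot \frac{25}{11} = \frac{200}{11} \approx 18.182$)
$a{\left(O \right)} = O^{2} + 2 O$ ($a{\left(O \right)} = \left(O^{2} + 1 O\right) + O = \left(O^{2} + O\right) + O = \left(O + O^{2}\right) + O = O^{2} + 2 O$)
$K - a{\left(l \right)} = - \frac{3121}{2} - \frac{200 \left(2 + \frac{200}{11}\right)}{11} = - \frac{3121}{2} - \frac{200}{11} \cdot \frac{222}{11} = - \frac{3121}{2} - \frac{44400}{121} = - \frac{466441}{242}$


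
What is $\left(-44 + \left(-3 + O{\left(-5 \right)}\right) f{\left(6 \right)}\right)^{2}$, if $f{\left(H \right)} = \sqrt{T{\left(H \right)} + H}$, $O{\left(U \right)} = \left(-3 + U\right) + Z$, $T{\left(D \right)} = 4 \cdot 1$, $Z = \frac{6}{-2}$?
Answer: $3896 + 1232 \sqrt{10} \approx 7791.9$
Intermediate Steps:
$Z = -3$ ($Z = 6 \left(- \frac{1}{2}\right) = -3$)
$T{\left(D \right)} = 4$
$O{\left(U \right)} = -6 + U$ ($O{\left(U \right)} = \left(-3 + U\right) - 3 = -6 + U$)
$f{\left(H \right)} = \sqrt{4 + H}$
$\left(-44 + \left(-3 + O{\left(-5 \right)}\right) f{\left(6 \right)}\right)^{2} = \left(-44 + \left(-3 - 11\right) \sqrt{4 + 6}\right)^{2} = \left(-44 + \left(-3 - 11\right) \sqrt{10}\right)^{2} = \left(-44 - 14 \sqrt{10}\right)^{2}$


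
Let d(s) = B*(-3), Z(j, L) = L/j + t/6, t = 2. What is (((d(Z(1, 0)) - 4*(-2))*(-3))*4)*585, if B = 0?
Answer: -56160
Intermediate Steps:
Z(j, L) = ⅓ + L/j (Z(j, L) = L/j + 2/6 = L/j + 2*(⅙) = L/j + ⅓ = ⅓ + L/j)
d(s) = 0 (d(s) = 0*(-3) = 0)
(((d(Z(1, 0)) - 4*(-2))*(-3))*4)*585 = (((0 - 4*(-2))*(-3))*4)*585 = (((0 + 8)*(-3))*4)*585 = ((8*(-3))*4)*585 = -24*4*585 = -96*585 = -56160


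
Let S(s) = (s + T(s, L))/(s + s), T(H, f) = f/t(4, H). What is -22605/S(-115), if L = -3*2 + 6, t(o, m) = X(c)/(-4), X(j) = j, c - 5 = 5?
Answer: -45210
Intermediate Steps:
c = 10 (c = 5 + 5 = 10)
t(o, m) = -5/2 (t(o, m) = 10/(-4) = 10*(-¼) = -5/2)
L = 0 (L = -6 + 6 = 0)
T(H, f) = -2*f/5 (T(H, f) = f/(-5/2) = f*(-⅖) = -2*f/5)
S(s) = ½ (S(s) = (s - ⅖*0)/(s + s) = (s + 0)/((2*s)) = s*(1/(2*s)) = ½)
-22605/S(-115) = -22605/½ = -22605*2 = -45210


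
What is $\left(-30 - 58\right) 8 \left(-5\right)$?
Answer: $3520$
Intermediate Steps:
$\left(-30 - 58\right) 8 \left(-5\right) = \left(-88\right) \left(-40\right) = 3520$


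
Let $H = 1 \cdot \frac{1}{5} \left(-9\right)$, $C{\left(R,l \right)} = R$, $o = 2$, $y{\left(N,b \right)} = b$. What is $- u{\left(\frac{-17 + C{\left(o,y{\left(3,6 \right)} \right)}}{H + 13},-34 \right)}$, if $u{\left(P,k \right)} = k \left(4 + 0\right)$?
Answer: $136$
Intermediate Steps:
$H = - \frac{9}{5}$ ($H = 1 \cdot \frac{1}{5} \left(-9\right) = \frac{1}{5} \left(-9\right) = - \frac{9}{5} \approx -1.8$)
$u{\left(P,k \right)} = 4 k$ ($u{\left(P,k \right)} = k 4 = 4 k$)
$- u{\left(\frac{-17 + C{\left(o,y{\left(3,6 \right)} \right)}}{H + 13},-34 \right)} = - 4 \left(-34\right) = \left(-1\right) \left(-136\right) = 136$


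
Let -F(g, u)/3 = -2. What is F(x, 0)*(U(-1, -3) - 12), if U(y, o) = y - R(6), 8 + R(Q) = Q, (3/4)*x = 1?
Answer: -66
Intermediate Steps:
x = 4/3 (x = (4/3)*1 = 4/3 ≈ 1.3333)
F(g, u) = 6 (F(g, u) = -3*(-2) = 6)
R(Q) = -8 + Q
U(y, o) = 2 + y (U(y, o) = y - (-8 + 6) = y - 1*(-2) = y + 2 = 2 + y)
F(x, 0)*(U(-1, -3) - 12) = 6*((2 - 1) - 12) = 6*(1 - 12) = 6*(-11) = -66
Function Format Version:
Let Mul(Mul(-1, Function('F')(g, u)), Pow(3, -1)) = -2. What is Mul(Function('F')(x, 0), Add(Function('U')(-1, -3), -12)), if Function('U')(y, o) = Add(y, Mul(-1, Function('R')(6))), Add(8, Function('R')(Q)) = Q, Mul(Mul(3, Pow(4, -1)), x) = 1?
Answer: -66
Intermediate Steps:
x = Rational(4, 3) (x = Mul(Rational(4, 3), 1) = Rational(4, 3) ≈ 1.3333)
Function('F')(g, u) = 6 (Function('F')(g, u) = Mul(-3, -2) = 6)
Function('R')(Q) = Add(-8, Q)
Function('U')(y, o) = Add(2, y) (Function('U')(y, o) = Add(y, Mul(-1, Add(-8, 6))) = Add(y, Mul(-1, -2)) = Add(y, 2) = Add(2, y))
Mul(Function('F')(x, 0), Add(Function('U')(-1, -3), -12)) = Mul(6, Add(Add(2, -1), -12)) = Mul(6, Add(1, -12)) = Mul(6, -11) = -66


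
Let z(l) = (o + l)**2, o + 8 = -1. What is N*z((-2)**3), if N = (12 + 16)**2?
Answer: 226576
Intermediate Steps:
o = -9 (o = -8 - 1 = -9)
z(l) = (-9 + l)**2
N = 784 (N = 28**2 = 784)
N*z((-2)**3) = 784*(-9 + (-2)**3)**2 = 784*(-9 - 8)**2 = 784*(-17)**2 = 784*289 = 226576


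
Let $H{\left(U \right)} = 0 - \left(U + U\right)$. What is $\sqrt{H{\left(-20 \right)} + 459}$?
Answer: $\sqrt{499} \approx 22.338$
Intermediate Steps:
$H{\left(U \right)} = - 2 U$ ($H{\left(U \right)} = 0 - 2 U = - 2 U$)
$\sqrt{H{\left(-20 \right)} + 459} = \sqrt{\left(-2\right) \left(-20\right) + 459} = \sqrt{40 + 459} = \sqrt{499}$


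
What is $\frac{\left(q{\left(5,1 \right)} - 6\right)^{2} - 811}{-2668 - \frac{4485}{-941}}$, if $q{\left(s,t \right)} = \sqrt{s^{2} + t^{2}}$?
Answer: $\frac{704809}{2506103} + \frac{11292 \sqrt{26}}{2506103} \approx 0.30421$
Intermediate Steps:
$\frac{\left(q{\left(5,1 \right)} - 6\right)^{2} - 811}{-2668 - \frac{4485}{-941}} = \frac{\left(\sqrt{5^{2} + 1^{2}} - 6\right)^{2} - 811}{-2668 - \frac{4485}{-941}} = \frac{\left(\sqrt{25 + 1} - 6\right)^{2} - 811}{-2668 - - \frac{4485}{941}} = \frac{\left(\sqrt{26} - 6\right)^{2} - 811}{-2668 + \frac{4485}{941}} = \frac{\left(-6 + \sqrt{26}\right)^{2} - 811}{- \frac{2506103}{941}} = \left(-811 + \left(-6 + \sqrt{26}\right)^{2}\right) \left(- \frac{941}{2506103}\right) = \frac{763151}{2506103} - \frac{941 \left(-6 + \sqrt{26}\right)^{2}}{2506103}$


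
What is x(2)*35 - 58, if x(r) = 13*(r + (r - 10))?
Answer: -2788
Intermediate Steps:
x(r) = -130 + 26*r (x(r) = 13*(r + (-10 + r)) = 13*(-10 + 2*r) = -130 + 26*r)
x(2)*35 - 58 = (-130 + 26*2)*35 - 58 = (-130 + 52)*35 - 58 = -78*35 - 58 = -2730 - 58 = -2788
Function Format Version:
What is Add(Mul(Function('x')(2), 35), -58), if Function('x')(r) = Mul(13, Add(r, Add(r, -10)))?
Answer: -2788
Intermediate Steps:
Function('x')(r) = Add(-130, Mul(26, r)) (Function('x')(r) = Mul(13, Add(r, Add(-10, r))) = Mul(13, Add(-10, Mul(2, r))) = Add(-130, Mul(26, r)))
Add(Mul(Function('x')(2), 35), -58) = Add(Mul(Add(-130, Mul(26, 2)), 35), -58) = Add(Mul(Add(-130, 52), 35), -58) = Add(Mul(-78, 35), -58) = Add(-2730, -58) = -2788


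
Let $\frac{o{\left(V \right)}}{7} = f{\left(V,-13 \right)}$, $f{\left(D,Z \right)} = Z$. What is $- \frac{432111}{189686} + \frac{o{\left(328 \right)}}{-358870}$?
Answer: $- \frac{2280211958}{1001067865} \approx -2.2778$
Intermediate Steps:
$o{\left(V \right)} = -91$ ($o{\left(V \right)} = 7 \left(-13\right) = -91$)
$- \frac{432111}{189686} + \frac{o{\left(328 \right)}}{-358870} = - \frac{432111}{189686} - \frac{91}{-358870} = \left(-432111\right) \frac{1}{189686} - - \frac{91}{358870} = - \frac{432111}{189686} + \frac{91}{358870} = - \frac{2280211958}{1001067865}$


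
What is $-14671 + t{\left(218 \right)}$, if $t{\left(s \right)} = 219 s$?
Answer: $33071$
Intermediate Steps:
$-14671 + t{\left(218 \right)} = -14671 + 219 \cdot 218 = -14671 + 47742 = 33071$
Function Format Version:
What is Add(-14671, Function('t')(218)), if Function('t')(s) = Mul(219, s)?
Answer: 33071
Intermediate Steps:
Add(-14671, Function('t')(218)) = Add(-14671, Mul(219, 218)) = Add(-14671, 47742) = 33071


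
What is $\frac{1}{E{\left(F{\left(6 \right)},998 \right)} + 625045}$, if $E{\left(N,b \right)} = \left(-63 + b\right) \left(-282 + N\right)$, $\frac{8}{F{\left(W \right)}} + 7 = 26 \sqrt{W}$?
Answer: $\frac{96538799}{34887966198265} - \frac{38896 \sqrt{6}}{104663898594795} \approx 2.7662 \cdot 10^{-6}$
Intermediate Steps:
$F{\left(W \right)} = \frac{8}{-7 + 26 \sqrt{W}}$
$E{\left(N,b \right)} = \left(-282 + N\right) \left(-63 + b\right)$
$\frac{1}{E{\left(F{\left(6 \right)},998 \right)} + 625045} = \frac{1}{\left(17766 - 281436 - 63 \frac{8}{-7 + 26 \sqrt{6}} + \frac{8}{-7 + 26 \sqrt{6}} \cdot 998\right) + 625045} = \frac{1}{\left(17766 - 281436 - \frac{504}{-7 + 26 \sqrt{6}} + \frac{7984}{-7 + 26 \sqrt{6}}\right) + 625045} = \frac{1}{\left(-263670 + \frac{7480}{-7 + 26 \sqrt{6}}\right) + 625045} = \frac{1}{361375 + \frac{7480}{-7 + 26 \sqrt{6}}}$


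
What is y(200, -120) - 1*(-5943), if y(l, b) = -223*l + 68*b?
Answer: -46817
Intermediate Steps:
y(200, -120) - 1*(-5943) = (-223*200 + 68*(-120)) - 1*(-5943) = (-44600 - 8160) + 5943 = -52760 + 5943 = -46817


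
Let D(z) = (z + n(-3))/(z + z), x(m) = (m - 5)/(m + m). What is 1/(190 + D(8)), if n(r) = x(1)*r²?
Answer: 8/1515 ≈ 0.0052805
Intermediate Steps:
x(m) = (-5 + m)/(2*m) (x(m) = (-5 + m)/((2*m)) = (-5 + m)*(1/(2*m)) = (-5 + m)/(2*m))
n(r) = -2*r² (n(r) = ((½)*(-5 + 1)/1)*r² = ((½)*1*(-4))*r² = -2*r²)
D(z) = (-18 + z)/(2*z) (D(z) = (z - 2*(-3)²)/(z + z) = (z - 2*9)/((2*z)) = (z - 18)*(1/(2*z)) = (-18 + z)*(1/(2*z)) = (-18 + z)/(2*z))
1/(190 + D(8)) = 1/(190 + (½)*(-18 + 8)/8) = 1/(190 + (½)*(⅛)*(-10)) = 1/(190 - 5/8) = 1/(1515/8) = 8/1515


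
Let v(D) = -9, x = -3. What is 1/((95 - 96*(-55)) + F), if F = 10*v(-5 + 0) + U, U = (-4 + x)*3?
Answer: 1/5264 ≈ 0.00018997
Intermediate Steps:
U = -21 (U = (-4 - 3)*3 = -7*3 = -21)
F = -111 (F = 10*(-9) - 21 = -90 - 21 = -111)
1/((95 - 96*(-55)) + F) = 1/((95 - 96*(-55)) - 111) = 1/((95 + 5280) - 111) = 1/(5375 - 111) = 1/5264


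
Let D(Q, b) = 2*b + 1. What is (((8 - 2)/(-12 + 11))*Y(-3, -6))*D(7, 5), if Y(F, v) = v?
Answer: 396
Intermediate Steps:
D(Q, b) = 1 + 2*b
(((8 - 2)/(-12 + 11))*Y(-3, -6))*D(7, 5) = (((8 - 2)/(-12 + 11))*(-6))*(1 + 2*5) = ((6/(-1))*(-6))*(1 + 10) = ((6*(-1))*(-6))*11 = -6*(-6)*11 = 36*11 = 396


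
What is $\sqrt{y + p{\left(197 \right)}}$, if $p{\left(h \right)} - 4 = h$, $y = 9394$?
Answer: $\sqrt{9595} \approx 97.954$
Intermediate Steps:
$p{\left(h \right)} = 4 + h$
$\sqrt{y + p{\left(197 \right)}} = \sqrt{9394 + \left(4 + 197\right)} = \sqrt{9394 + 201} = \sqrt{9595}$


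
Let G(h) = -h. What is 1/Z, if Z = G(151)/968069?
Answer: -968069/151 ≈ -6411.1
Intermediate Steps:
Z = -151/968069 (Z = -1*151/968069 = -151*1/968069 = -151/968069 ≈ -0.00015598)
1/Z = 1/(-151/968069) = -968069/151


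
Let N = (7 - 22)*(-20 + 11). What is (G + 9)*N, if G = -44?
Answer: -4725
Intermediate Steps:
N = 135 (N = -15*(-9) = 135)
(G + 9)*N = (-44 + 9)*135 = -35*135 = -4725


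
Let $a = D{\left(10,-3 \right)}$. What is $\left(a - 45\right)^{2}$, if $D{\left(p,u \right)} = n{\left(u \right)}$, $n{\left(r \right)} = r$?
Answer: $2304$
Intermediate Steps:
$D{\left(p,u \right)} = u$
$a = -3$
$\left(a - 45\right)^{2} = \left(-3 - 45\right)^{2} = \left(-48\right)^{2} = 2304$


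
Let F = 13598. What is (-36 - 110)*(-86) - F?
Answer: -1042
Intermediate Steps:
(-36 - 110)*(-86) - F = (-36 - 110)*(-86) - 1*13598 = -146*(-86) - 13598 = 12556 - 13598 = -1042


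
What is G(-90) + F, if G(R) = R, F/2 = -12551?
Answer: -25192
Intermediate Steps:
F = -25102 (F = 2*(-12551) = -25102)
G(-90) + F = -90 - 25102 = -25192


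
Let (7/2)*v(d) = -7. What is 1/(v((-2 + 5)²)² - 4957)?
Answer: -1/4953 ≈ -0.00020190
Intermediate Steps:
v(d) = -2 (v(d) = (2/7)*(-7) = -2)
1/(v((-2 + 5)²)² - 4957) = 1/((-2)² - 4957) = 1/(4 - 4957) = 1/(-4953) = -1/4953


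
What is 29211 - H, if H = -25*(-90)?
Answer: 26961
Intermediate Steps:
H = 2250
29211 - H = 29211 - 1*2250 = 29211 - 2250 = 26961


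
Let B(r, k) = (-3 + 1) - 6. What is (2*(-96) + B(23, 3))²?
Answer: 40000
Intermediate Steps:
B(r, k) = -8 (B(r, k) = -2 - 6 = -8)
(2*(-96) + B(23, 3))² = (2*(-96) - 8)² = (-192 - 8)² = (-200)² = 40000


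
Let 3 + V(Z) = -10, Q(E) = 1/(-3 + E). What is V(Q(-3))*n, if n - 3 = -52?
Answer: 637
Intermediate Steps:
n = -49 (n = 3 - 52 = -49)
V(Z) = -13 (V(Z) = -3 - 10 = -13)
V(Q(-3))*n = -13*(-49) = 637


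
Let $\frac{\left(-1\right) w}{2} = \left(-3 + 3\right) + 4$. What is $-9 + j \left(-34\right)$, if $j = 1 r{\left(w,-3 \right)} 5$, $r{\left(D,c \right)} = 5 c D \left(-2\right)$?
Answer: $40791$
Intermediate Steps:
$w = -8$ ($w = - 2 \left(\left(-3 + 3\right) + 4\right) = - 2 \left(0 + 4\right) = \left(-2\right) 4 = -8$)
$r{\left(D,c \right)} = - 10 D c$ ($r{\left(D,c \right)} = 5 D c \left(-2\right) = - 10 D c$)
$j = -1200$ ($j = 1 \left(\left(-10\right) \left(-8\right) \left(-3\right)\right) 5 = 1 \left(-240\right) 5 = \left(-240\right) 5 = -1200$)
$-9 + j \left(-34\right) = -9 - -40800 = -9 + 40800 = 40791$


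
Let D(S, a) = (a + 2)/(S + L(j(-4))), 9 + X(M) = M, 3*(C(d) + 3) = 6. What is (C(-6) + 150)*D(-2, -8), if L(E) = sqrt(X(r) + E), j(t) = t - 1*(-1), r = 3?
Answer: 1788/13 + 2682*I/13 ≈ 137.54 + 206.31*I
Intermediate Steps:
C(d) = -1 (C(d) = -3 + (1/3)*6 = -3 + 2 = -1)
X(M) = -9 + M
j(t) = 1 + t (j(t) = t + 1 = 1 + t)
L(E) = sqrt(-6 + E) (L(E) = sqrt((-9 + 3) + E) = sqrt(-6 + E))
D(S, a) = (2 + a)/(S + 3*I) (D(S, a) = (a + 2)/(S + sqrt(-6 + (1 - 4))) = (2 + a)/(S + sqrt(-6 - 3)) = (2 + a)/(S + sqrt(-9)) = (2 + a)/(S + 3*I))
(C(-6) + 150)*D(-2, -8) = (-1 + 150)*((2 - 8)/(-2 + 3*I)) = 149*(((-2 - 3*I)/13)*(-6)) = 149*(-6*(-2 - 3*I)/13) = -894*(-2 - 3*I)/13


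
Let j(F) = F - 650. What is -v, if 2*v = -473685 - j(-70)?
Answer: 472965/2 ≈ 2.3648e+5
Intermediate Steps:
j(F) = -650 + F
v = -472965/2 (v = (-473685 - (-650 - 70))/2 = (-473685 - 1*(-720))/2 = (-473685 + 720)/2 = (½)*(-472965) = -472965/2 ≈ -2.3648e+5)
-v = -1*(-472965/2) = 472965/2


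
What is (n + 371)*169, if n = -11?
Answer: 60840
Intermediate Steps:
(n + 371)*169 = (-11 + 371)*169 = 360*169 = 60840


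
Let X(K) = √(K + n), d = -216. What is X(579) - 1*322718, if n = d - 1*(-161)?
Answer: -322718 + 2*√131 ≈ -3.2270e+5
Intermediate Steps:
n = -55 (n = -216 - 1*(-161) = -216 + 161 = -55)
X(K) = √(-55 + K) (X(K) = √(K - 55) = √(-55 + K))
X(579) - 1*322718 = √(-55 + 579) - 1*322718 = √524 - 322718 = 2*√131 - 322718 = -322718 + 2*√131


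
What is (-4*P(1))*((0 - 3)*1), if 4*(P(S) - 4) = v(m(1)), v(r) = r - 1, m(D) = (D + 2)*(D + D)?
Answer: 63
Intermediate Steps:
m(D) = 2*D*(2 + D) (m(D) = (2 + D)*(2*D) = 2*D*(2 + D))
v(r) = -1 + r
P(S) = 21/4 (P(S) = 4 + (-1 + 2*1*(2 + 1))/4 = 4 + (-1 + 2*1*3)/4 = 4 + (-1 + 6)/4 = 4 + (1/4)*5 = 4 + 5/4 = 21/4)
(-4*P(1))*((0 - 3)*1) = (-4*21/4)*((0 - 3)*1) = -(-63) = -21*(-3) = 63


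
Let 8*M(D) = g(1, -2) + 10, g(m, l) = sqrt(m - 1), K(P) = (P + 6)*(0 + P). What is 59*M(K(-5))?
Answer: 295/4 ≈ 73.750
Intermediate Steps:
K(P) = P*(6 + P) (K(P) = (6 + P)*P = P*(6 + P))
g(m, l) = sqrt(-1 + m)
M(D) = 5/4 (M(D) = (sqrt(-1 + 1) + 10)/8 = (sqrt(0) + 10)/8 = (0 + 10)/8 = (1/8)*10 = 5/4)
59*M(K(-5)) = 59*(5/4) = 295/4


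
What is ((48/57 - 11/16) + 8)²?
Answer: 6145441/92416 ≈ 66.498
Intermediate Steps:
((48/57 - 11/16) + 8)² = ((48*(1/57) - 11*1/16) + 8)² = ((16/19 - 11/16) + 8)² = (47/304 + 8)² = (2479/304)² = 6145441/92416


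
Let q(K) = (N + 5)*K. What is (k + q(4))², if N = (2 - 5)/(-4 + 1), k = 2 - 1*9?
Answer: 289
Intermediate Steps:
k = -7 (k = 2 - 9 = -7)
N = 1 (N = -3/(-3) = -3*(-⅓) = 1)
q(K) = 6*K (q(K) = (1 + 5)*K = 6*K)
(k + q(4))² = (-7 + 6*4)² = (-7 + 24)² = 17² = 289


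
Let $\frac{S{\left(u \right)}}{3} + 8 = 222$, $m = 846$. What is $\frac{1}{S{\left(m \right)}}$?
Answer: $\frac{1}{642} \approx 0.0015576$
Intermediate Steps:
$S{\left(u \right)} = 642$ ($S{\left(u \right)} = -24 + 3 \cdot 222 = -24 + 666 = 642$)
$\frac{1}{S{\left(m \right)}} = \frac{1}{642}$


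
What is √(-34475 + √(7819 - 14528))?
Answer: √(-34475 + I*√6709) ≈ 0.221 + 185.67*I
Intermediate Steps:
√(-34475 + √(7819 - 14528)) = √(-34475 + √(-6709)) = √(-34475 + I*√6709)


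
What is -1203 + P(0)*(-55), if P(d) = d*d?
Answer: -1203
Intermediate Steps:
P(d) = d**2
-1203 + P(0)*(-55) = -1203 + 0**2*(-55) = -1203 + 0*(-55) = -1203 + 0 = -1203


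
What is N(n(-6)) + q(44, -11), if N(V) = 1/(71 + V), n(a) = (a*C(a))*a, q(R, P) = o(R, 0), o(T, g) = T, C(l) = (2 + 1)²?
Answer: 17381/395 ≈ 44.003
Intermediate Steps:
C(l) = 9 (C(l) = 3² = 9)
q(R, P) = R
n(a) = 9*a² (n(a) = (a*9)*a = (9*a)*a = 9*a²)
N(n(-6)) + q(44, -11) = 1/(71 + 9*(-6)²) + 44 = 1/(71 + 9*36) + 44 = 1/(71 + 324) + 44 = 1/395 + 44 = 17381/395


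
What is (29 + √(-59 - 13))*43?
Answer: 1247 + 258*I*√2 ≈ 1247.0 + 364.87*I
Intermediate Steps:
(29 + √(-59 - 13))*43 = (29 + √(-72))*43 = (29 + 6*I*√2)*43 = 1247 + 258*I*√2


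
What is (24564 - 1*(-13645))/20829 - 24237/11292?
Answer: -24458815/78400356 ≈ -0.31197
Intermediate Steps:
(24564 - 1*(-13645))/20829 - 24237/11292 = (24564 + 13645)*(1/20829) - 24237*1/11292 = 38209*(1/20829) - 8079/3764 = 38209/20829 - 8079/3764 = -24458815/78400356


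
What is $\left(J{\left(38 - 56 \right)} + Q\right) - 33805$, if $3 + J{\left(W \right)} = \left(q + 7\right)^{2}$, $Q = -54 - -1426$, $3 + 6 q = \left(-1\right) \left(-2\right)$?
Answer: $- \frac{1166015}{36} \approx -32389.0$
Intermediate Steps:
$q = - \frac{1}{6}$ ($q = - \frac{1}{2} + \frac{\left(-1\right) \left(-2\right)}{6} = - \frac{1}{2} + \frac{1}{6} \cdot 2 = - \frac{1}{2} + \frac{1}{3} = - \frac{1}{6} \approx -0.16667$)
$Q = 1372$ ($Q = -54 + 1426 = 1372$)
$J{\left(W \right)} = \frac{1573}{36}$ ($J{\left(W \right)} = -3 + \left(- \frac{1}{6} + 7\right)^{2} = -3 + \left(\frac{41}{6}\right)^{2} = -3 + \frac{1681}{36} = \frac{1573}{36}$)
$\left(J{\left(38 - 56 \right)} + Q\right) - 33805 = \left(\frac{1573}{36} + 1372\right) - 33805 = \frac{50965}{36} - 33805 = - \frac{1166015}{36}$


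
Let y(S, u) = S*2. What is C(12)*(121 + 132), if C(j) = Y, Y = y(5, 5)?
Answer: 2530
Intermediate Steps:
y(S, u) = 2*S
Y = 10 (Y = 2*5 = 10)
C(j) = 10
C(12)*(121 + 132) = 10*(121 + 132) = 10*253 = 2530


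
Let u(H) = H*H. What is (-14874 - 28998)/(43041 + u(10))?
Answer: -43872/43141 ≈ -1.0169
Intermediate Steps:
u(H) = H²
(-14874 - 28998)/(43041 + u(10)) = (-14874 - 28998)/(43041 + 10²) = -43872/(43041 + 100) = -43872/43141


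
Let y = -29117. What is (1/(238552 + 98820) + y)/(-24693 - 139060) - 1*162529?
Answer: -8979014832725841/55245677116 ≈ -1.6253e+5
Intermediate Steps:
(1/(238552 + 98820) + y)/(-24693 - 139060) - 1*162529 = (1/(238552 + 98820) - 29117)/(-24693 - 139060) - 1*162529 = (1/337372 - 29117)/(-163753) - 162529 = (1/337372 - 29117)*(-1/163753) - 162529 = -9823260523/337372*(-1/163753) - 162529 = 9823260523/55245677116 - 162529 = -8979014832725841/55245677116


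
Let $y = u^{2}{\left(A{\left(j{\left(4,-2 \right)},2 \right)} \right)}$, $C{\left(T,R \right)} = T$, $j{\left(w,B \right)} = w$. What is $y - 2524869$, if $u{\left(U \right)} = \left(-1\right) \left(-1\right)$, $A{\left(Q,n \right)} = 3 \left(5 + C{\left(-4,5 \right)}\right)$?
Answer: $-2524868$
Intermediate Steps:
$A{\left(Q,n \right)} = 3$ ($A{\left(Q,n \right)} = 3 \left(5 - 4\right) = 3 \cdot 1 = 3$)
$u{\left(U \right)} = 1$
$y = 1$ ($y = 1^{2} = 1$)
$y - 2524869 = 1 - 2524869 = -2524868$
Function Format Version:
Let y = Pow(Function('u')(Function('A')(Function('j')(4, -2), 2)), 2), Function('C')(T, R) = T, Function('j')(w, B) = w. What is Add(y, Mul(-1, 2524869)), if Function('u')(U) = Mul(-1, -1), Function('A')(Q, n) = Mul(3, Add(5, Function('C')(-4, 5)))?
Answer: -2524868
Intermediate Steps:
Function('A')(Q, n) = 3 (Function('A')(Q, n) = Mul(3, Add(5, -4)) = Mul(3, 1) = 3)
Function('u')(U) = 1
y = 1 (y = Pow(1, 2) = 1)
Add(y, Mul(-1, 2524869)) = Add(1, Mul(-1, 2524869)) = Add(1, -2524869) = -2524868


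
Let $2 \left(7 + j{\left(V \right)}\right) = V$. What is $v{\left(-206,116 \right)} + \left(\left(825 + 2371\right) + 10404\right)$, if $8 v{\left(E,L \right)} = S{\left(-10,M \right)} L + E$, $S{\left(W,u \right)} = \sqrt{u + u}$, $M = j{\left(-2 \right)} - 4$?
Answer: $\frac{54297}{4} + 29 i \sqrt{6} \approx 13574.0 + 71.035 i$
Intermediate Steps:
$j{\left(V \right)} = -7 + \frac{V}{2}$
$M = -12$ ($M = \left(-7 + \frac{1}{2} \left(-2\right)\right) - 4 = \left(-7 - 1\right) - 4 = -8 - 4 = -12$)
$S{\left(W,u \right)} = \sqrt{2} \sqrt{u}$ ($S{\left(W,u \right)} = \sqrt{2 u} = \sqrt{2} \sqrt{u}$)
$v{\left(E,L \right)} = \frac{E}{8} + \frac{i L \sqrt{6}}{4}$ ($v{\left(E,L \right)} = \frac{\sqrt{2} \sqrt{-12} L + E}{8} = \frac{\sqrt{2} \cdot 2 i \sqrt{3} L + E}{8} = \frac{2 i \sqrt{6} L + E}{8} = \frac{2 i L \sqrt{6} + E}{8} = \frac{E + 2 i L \sqrt{6}}{8} = \frac{E}{8} + \frac{i L \sqrt{6}}{4}$)
$v{\left(-206,116 \right)} + \left(\left(825 + 2371\right) + 10404\right) = \left(\frac{1}{8} \left(-206\right) + \frac{1}{4} i 116 \sqrt{6}\right) + \left(\left(825 + 2371\right) + 10404\right) = \left(- \frac{103}{4} + 29 i \sqrt{6}\right) + \left(3196 + 10404\right) = \left(- \frac{103}{4} + 29 i \sqrt{6}\right) + 13600 = \frac{54297}{4} + 29 i \sqrt{6}$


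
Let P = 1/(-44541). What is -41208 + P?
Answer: -1835445529/44541 ≈ -41208.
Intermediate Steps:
P = -1/44541 ≈ -2.2451e-5
-41208 + P = -41208 - 1/44541 = -1835445529/44541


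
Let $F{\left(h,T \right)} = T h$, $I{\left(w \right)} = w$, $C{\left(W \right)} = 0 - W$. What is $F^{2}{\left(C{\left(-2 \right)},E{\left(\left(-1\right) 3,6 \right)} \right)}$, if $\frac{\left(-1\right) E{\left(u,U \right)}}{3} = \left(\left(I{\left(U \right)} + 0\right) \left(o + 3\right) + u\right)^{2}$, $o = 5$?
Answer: $147622500$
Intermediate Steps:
$C{\left(W \right)} = - W$
$E{\left(u,U \right)} = - 3 \left(u + 8 U\right)^{2}$ ($E{\left(u,U \right)} = - 3 \left(\left(U + 0\right) \left(5 + 3\right) + u\right)^{2} = - 3 \left(U 8 + u\right)^{2} = - 3 \left(8 U + u\right)^{2} = - 3 \left(u + 8 U\right)^{2}$)
$F^{2}{\left(C{\left(-2 \right)},E{\left(\left(-1\right) 3,6 \right)} \right)} = \left(- 3 \left(\left(-1\right) 3 + 8 \cdot 6\right)^{2} \left(\left(-1\right) \left(-2\right)\right)\right)^{2} = \left(- 3 \left(-3 + 48\right)^{2} \cdot 2\right)^{2} = \left(- 3 \cdot 45^{2} \cdot 2\right)^{2} = \left(\left(-3\right) 2025 \cdot 2\right)^{2} = \left(\left(-6075\right) 2\right)^{2} = \left(-12150\right)^{2} = 147622500$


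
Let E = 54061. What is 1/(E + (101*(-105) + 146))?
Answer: 1/43602 ≈ 2.2935e-5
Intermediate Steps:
1/(E + (101*(-105) + 146)) = 1/(54061 + (101*(-105) + 146)) = 1/(54061 + (-10605 + 146)) = 1/(54061 - 10459) = 1/43602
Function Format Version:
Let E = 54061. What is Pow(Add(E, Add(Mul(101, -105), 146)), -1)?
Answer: Rational(1, 43602) ≈ 2.2935e-5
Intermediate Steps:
Pow(Add(E, Add(Mul(101, -105), 146)), -1) = Pow(Add(54061, Add(Mul(101, -105), 146)), -1) = Pow(Add(54061, Add(-10605, 146)), -1) = Pow(Add(54061, -10459), -1) = Pow(43602, -1) = Rational(1, 43602)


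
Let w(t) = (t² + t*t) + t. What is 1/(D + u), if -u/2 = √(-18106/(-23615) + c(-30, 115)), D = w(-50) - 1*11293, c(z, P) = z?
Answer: -149789945/950120382511 + 4*I*√4075618390/950120382511 ≈ -0.00015765 + 2.6877e-7*I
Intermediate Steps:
w(t) = t + 2*t² (w(t) = (t² + t²) + t = 2*t² + t = t + 2*t²)
D = -6343 (D = -50*(1 + 2*(-50)) - 1*11293 = -50*(1 - 100) - 11293 = -50*(-99) - 11293 = 4950 - 11293 = -6343)
u = -4*I*√4075618390/23615 (u = -2*√(-18106/(-23615) - 30) = -2*√(-18106*(-1/23615) - 30) = -2*√(18106/23615 - 30) = -4*I*√4075618390/23615 ≈ -10.814*I)
1/(D + u) = 1/(-6343 - 4*I*√4075618390/23615)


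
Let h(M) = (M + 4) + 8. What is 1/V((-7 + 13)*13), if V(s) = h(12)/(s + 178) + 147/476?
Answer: 544/219 ≈ 2.4840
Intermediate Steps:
h(M) = 12 + M (h(M) = (4 + M) + 8 = 12 + M)
V(s) = 21/68 + 24/(178 + s) (V(s) = (12 + 12)/(s + 178) + 147/476 = 24/(178 + s) + 147*(1/476) = 24/(178 + s) + 21/68 = 21/68 + 24/(178 + s))
1/V((-7 + 13)*13) = 1/(3*(1790 + 7*((-7 + 13)*13))/(68*(178 + (-7 + 13)*13))) = 1/(3*(1790 + 7*(6*13))/(68*(178 + 6*13))) = 1/(3*(1790 + 7*78)/(68*(178 + 78))) = 1/((3/68)*(1790 + 546)/256) = 1/((3/68)*(1/256)*2336) = 1/(219/544) = 544/219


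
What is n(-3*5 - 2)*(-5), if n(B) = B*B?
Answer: -1445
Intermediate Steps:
n(B) = B**2
n(-3*5 - 2)*(-5) = (-3*5 - 2)**2*(-5) = (-15 - 2)**2*(-5) = (-17)**2*(-5) = 289*(-5) = -1445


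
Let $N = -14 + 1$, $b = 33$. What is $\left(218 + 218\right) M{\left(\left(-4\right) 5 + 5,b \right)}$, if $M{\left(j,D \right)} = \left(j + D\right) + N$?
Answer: $2180$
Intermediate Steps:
$N = -13$
$M{\left(j,D \right)} = -13 + D + j$ ($M{\left(j,D \right)} = \left(j + D\right) - 13 = \left(D + j\right) - 13 = -13 + D + j$)
$\left(218 + 218\right) M{\left(\left(-4\right) 5 + 5,b \right)} = \left(218 + 218\right) \left(-13 + 33 + \left(\left(-4\right) 5 + 5\right)\right) = 436 \left(-13 + 33 + \left(-20 + 5\right)\right) = 436 \left(-13 + 33 - 15\right) = 436 \cdot 5 = 2180$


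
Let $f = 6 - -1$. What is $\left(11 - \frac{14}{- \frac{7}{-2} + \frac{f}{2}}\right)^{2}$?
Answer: $81$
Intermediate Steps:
$f = 7$ ($f = 6 + 1 = 7$)
$\left(11 - \frac{14}{- \frac{7}{-2} + \frac{f}{2}}\right)^{2} = \left(11 - \frac{14}{- \frac{7}{-2} + \frac{7}{2}}\right)^{2} = \left(11 - \frac{14}{\left(-7\right) \left(- \frac{1}{2}\right) + 7 \cdot \frac{1}{2}}\right)^{2} = \left(11 - \frac{14}{\frac{7}{2} + \frac{7}{2}}\right)^{2} = \left(11 - \frac{14}{7}\right)^{2} = \left(11 - 2\right)^{2} = 9^{2} = 81$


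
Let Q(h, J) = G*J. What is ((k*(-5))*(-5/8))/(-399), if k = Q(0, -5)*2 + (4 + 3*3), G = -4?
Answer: -1325/3192 ≈ -0.41510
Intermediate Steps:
Q(h, J) = -4*J
k = 53 (k = -4*(-5)*2 + (4 + 3*3) = 20*2 + (4 + 9) = 40 + 13 = 53)
((k*(-5))*(-5/8))/(-399) = ((53*(-5))*(-5/8))/(-399) = -(-1325)/8*(-1/399) = -265*(-5/8)*(-1/399) = (1325/8)*(-1/399) = -1325/3192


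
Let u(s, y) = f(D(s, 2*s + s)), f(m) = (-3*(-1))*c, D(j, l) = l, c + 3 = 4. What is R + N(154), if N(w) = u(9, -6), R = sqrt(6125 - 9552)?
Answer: 3 + I*sqrt(3427) ≈ 3.0 + 58.541*I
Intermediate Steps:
c = 1 (c = -3 + 4 = 1)
R = I*sqrt(3427) (R = sqrt(-3427) = I*sqrt(3427) ≈ 58.541*I)
f(m) = 3 (f(m) = -3*(-1)*1 = 3*1 = 3)
u(s, y) = 3
N(w) = 3
R + N(154) = I*sqrt(3427) + 3 = 3 + I*sqrt(3427)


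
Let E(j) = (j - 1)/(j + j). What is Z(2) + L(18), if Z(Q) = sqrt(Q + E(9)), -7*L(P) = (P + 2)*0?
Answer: sqrt(22)/3 ≈ 1.5635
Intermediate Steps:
E(j) = (-1 + j)/(2*j) (E(j) = (-1 + j)/((2*j)) = (-1 + j)*(1/(2*j)) = (-1 + j)/(2*j))
L(P) = 0 (L(P) = -(P + 2)*0/7 = -(2 + P)*0/7 = -1/7*0 = 0)
Z(Q) = sqrt(4/9 + Q) (Z(Q) = sqrt(Q + (1/2)*(-1 + 9)/9) = sqrt(Q + (1/2)*(1/9)*8) = sqrt(Q + 4/9) = sqrt(4/9 + Q))
Z(2) + L(18) = sqrt(4 + 9*2)/3 + 0 = sqrt(4 + 18)/3 + 0 = sqrt(22)/3 + 0 = sqrt(22)/3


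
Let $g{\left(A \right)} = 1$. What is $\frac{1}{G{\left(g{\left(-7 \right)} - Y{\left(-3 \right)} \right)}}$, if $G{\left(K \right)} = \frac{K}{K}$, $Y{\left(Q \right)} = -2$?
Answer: $1$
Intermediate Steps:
$G{\left(K \right)} = 1$
$\frac{1}{G{\left(g{\left(-7 \right)} - Y{\left(-3 \right)} \right)}} = 1^{-1} = 1$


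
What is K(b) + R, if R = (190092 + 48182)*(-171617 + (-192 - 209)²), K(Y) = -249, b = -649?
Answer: -2577171833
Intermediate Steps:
R = -2577171584 (R = 238274*(-171617 + (-401)²) = 238274*(-171617 + 160801) = 238274*(-10816) = -2577171584)
K(b) + R = -249 - 2577171584 = -2577171833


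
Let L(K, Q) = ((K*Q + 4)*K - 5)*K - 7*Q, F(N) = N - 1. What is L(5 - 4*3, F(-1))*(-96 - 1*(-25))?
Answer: -66101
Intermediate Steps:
F(N) = -1 + N
L(K, Q) = -7*Q + K*(-5 + K*(4 + K*Q)) (L(K, Q) = ((4 + K*Q)*K - 5)*K - 7*Q = (K*(4 + K*Q) - 5)*K - 7*Q = (-5 + K*(4 + K*Q))*K - 7*Q = K*(-5 + K*(4 + K*Q)) - 7*Q = -7*Q + K*(-5 + K*(4 + K*Q)))
L(5 - 4*3, F(-1))*(-96 - 1*(-25)) = (-7*(-1 - 1) - 5*(5 - 4*3) + 4*(5 - 4*3)**2 + (-1 - 1)*(5 - 4*3)**3)*(-96 - 1*(-25)) = (-7*(-2) - 5*(5 - 12) + 4*(5 - 12)**2 - 2*(5 - 12)**3)*(-96 + 25) = (14 - 5*(-7) + 4*(-7)**2 - 2*(-7)**3)*(-71) = (14 + 35 + 4*49 - 2*(-343))*(-71) = (14 + 35 + 196 + 686)*(-71) = 931*(-71) = -66101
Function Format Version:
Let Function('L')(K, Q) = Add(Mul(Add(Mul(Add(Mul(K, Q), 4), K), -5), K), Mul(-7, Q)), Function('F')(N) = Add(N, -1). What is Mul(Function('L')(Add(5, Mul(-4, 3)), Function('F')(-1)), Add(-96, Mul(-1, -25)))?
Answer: -66101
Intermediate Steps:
Function('F')(N) = Add(-1, N)
Function('L')(K, Q) = Add(Mul(-7, Q), Mul(K, Add(-5, Mul(K, Add(4, Mul(K, Q)))))) (Function('L')(K, Q) = Add(Mul(Add(Mul(Add(4, Mul(K, Q)), K), -5), K), Mul(-7, Q)) = Add(Mul(Add(Mul(K, Add(4, Mul(K, Q))), -5), K), Mul(-7, Q)) = Add(Mul(Add(-5, Mul(K, Add(4, Mul(K, Q)))), K), Mul(-7, Q)) = Add(Mul(K, Add(-5, Mul(K, Add(4, Mul(K, Q))))), Mul(-7, Q)) = Add(Mul(-7, Q), Mul(K, Add(-5, Mul(K, Add(4, Mul(K, Q)))))))
Mul(Function('L')(Add(5, Mul(-4, 3)), Function('F')(-1)), Add(-96, Mul(-1, -25))) = Mul(Add(Mul(-7, Add(-1, -1)), Mul(-5, Add(5, Mul(-4, 3))), Mul(4, Pow(Add(5, Mul(-4, 3)), 2)), Mul(Add(-1, -1), Pow(Add(5, Mul(-4, 3)), 3))), Add(-96, Mul(-1, -25))) = Mul(Add(Mul(-7, -2), Mul(-5, Add(5, -12)), Mul(4, Pow(Add(5, -12), 2)), Mul(-2, Pow(Add(5, -12), 3))), Add(-96, 25)) = Mul(Add(14, Mul(-5, -7), Mul(4, Pow(-7, 2)), Mul(-2, Pow(-7, 3))), -71) = Mul(Add(14, 35, Mul(4, 49), Mul(-2, -343)), -71) = Mul(Add(14, 35, 196, 686), -71) = Mul(931, -71) = -66101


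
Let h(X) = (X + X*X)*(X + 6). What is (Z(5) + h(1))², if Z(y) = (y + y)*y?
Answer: 4096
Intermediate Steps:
Z(y) = 2*y² (Z(y) = (2*y)*y = 2*y²)
h(X) = (6 + X)*(X + X²) (h(X) = (X + X²)*(6 + X) = (6 + X)*(X + X²))
(Z(5) + h(1))² = (2*5² + 1*(6 + 1² + 7*1))² = (2*25 + 1*(6 + 1 + 7))² = (50 + 1*14)² = (50 + 14)² = 64² = 4096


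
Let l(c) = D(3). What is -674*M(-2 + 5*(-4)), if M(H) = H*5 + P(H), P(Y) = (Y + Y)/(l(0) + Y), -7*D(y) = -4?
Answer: 5456704/75 ≈ 72756.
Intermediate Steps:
D(y) = 4/7 (D(y) = -⅐*(-4) = 4/7)
l(c) = 4/7
P(Y) = 2*Y/(4/7 + Y) (P(Y) = (Y + Y)/(4/7 + Y) = (2*Y)/(4/7 + Y) = 2*Y/(4/7 + Y))
M(H) = 5*H + 14*H/(4 + 7*H) (M(H) = H*5 + 14*H/(4 + 7*H) = 5*H + 14*H/(4 + 7*H))
-674*M(-2 + 5*(-4)) = -674*(-2 + 5*(-4))*(34 + 35*(-2 + 5*(-4)))/(4 + 7*(-2 + 5*(-4))) = -674*(-2 - 20)*(34 + 35*(-2 - 20))/(4 + 7*(-2 - 20)) = -(-14828)*(34 + 35*(-22))/(4 + 7*(-22)) = -(-14828)*(34 - 770)/(4 - 154) = -(-14828)*(-736)/(-150) = -(-14828)*(-1)*(-736)/150 = -674*(-8096/75) = 5456704/75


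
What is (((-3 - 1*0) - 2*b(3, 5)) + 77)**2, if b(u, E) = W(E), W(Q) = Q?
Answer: 4096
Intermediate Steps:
b(u, E) = E
(((-3 - 1*0) - 2*b(3, 5)) + 77)**2 = (((-3 - 1*0) - 2*5) + 77)**2 = (((-3 + 0) - 10) + 77)**2 = ((-3 - 10) + 77)**2 = (-13 + 77)**2 = 64**2 = 4096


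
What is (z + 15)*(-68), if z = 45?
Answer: -4080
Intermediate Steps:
(z + 15)*(-68) = (45 + 15)*(-68) = 60*(-68) = -4080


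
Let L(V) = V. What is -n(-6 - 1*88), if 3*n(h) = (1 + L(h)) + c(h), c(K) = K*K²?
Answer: 830677/3 ≈ 2.7689e+5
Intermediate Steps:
c(K) = K³
n(h) = ⅓ + h/3 + h³/3 (n(h) = ((1 + h) + h³)/3 = (1 + h + h³)/3 = ⅓ + h/3 + h³/3)
-n(-6 - 1*88) = -(⅓ + (-6 - 1*88)/3 + (-6 - 1*88)³/3) = -(⅓ + (-6 - 88)/3 + (-6 - 88)³/3) = -(⅓ + (⅓)*(-94) + (⅓)*(-94)³) = -(⅓ - 94/3 + (⅓)*(-830584)) = -(⅓ - 94/3 - 830584/3) = -1*(-830677/3) = 830677/3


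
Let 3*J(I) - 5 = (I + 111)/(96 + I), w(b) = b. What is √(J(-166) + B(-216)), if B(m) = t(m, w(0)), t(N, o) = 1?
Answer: √574/14 ≈ 1.7113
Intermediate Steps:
B(m) = 1
J(I) = 5/3 + (111 + I)/(3*(96 + I)) (J(I) = 5/3 + ((I + 111)/(96 + I))/3 = 5/3 + ((111 + I)/(96 + I))/3 = 5/3 + (111 + I)/(3*(96 + I)))
√(J(-166) + B(-216)) = √((197 + 2*(-166))/(96 - 166) + 1) = √((197 - 332)/(-70) + 1) = √(-1/70*(-135) + 1) = √(27/14 + 1) = √(41/14) = √574/14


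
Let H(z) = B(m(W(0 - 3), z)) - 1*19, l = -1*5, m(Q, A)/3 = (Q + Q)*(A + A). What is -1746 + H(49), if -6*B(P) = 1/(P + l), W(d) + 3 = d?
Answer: -37414469/21198 ≈ -1765.0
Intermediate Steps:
W(d) = -3 + d
m(Q, A) = 12*A*Q (m(Q, A) = 3*((Q + Q)*(A + A)) = 3*((2*Q)*(2*A)) = 3*(4*A*Q) = 12*A*Q)
l = -5
B(P) = -1/(6*(-5 + P)) (B(P) = -1/(6*(P - 5)) = -1/(6*(-5 + P)))
H(z) = -19 - 1/(-30 - 432*z) (H(z) = -1/(-30 + 6*(12*z*(-3 + (0 - 3)))) - 1*19 = -1/(-30 + 6*(12*z*(-3 - 3))) - 19 = -1/(-30 + 6*(12*z*(-6))) - 19 = -1/(-30 + 6*(-72*z)) - 19 = -1/(-30 - 432*z) - 19 = -19 - 1/(-30 - 432*z))
-1746 + H(49) = -1746 + (-569 - 8208*49)/(6*(5 + 72*49)) = -1746 + (-569 - 402192)/(6*(5 + 3528)) = -1746 + (⅙)*(-402761)/3533 = -1746 + (⅙)*(1/3533)*(-402761) = -1746 - 402761/21198 = -37414469/21198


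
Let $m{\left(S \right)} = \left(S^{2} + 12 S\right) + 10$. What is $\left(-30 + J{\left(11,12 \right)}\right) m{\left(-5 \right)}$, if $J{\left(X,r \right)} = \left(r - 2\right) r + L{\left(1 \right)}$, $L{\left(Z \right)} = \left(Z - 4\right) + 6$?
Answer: $-2325$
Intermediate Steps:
$L{\left(Z \right)} = 2 + Z$ ($L{\left(Z \right)} = \left(-4 + Z\right) + 6 = 2 + Z$)
$m{\left(S \right)} = 10 + S^{2} + 12 S$
$J{\left(X,r \right)} = 3 + r \left(-2 + r\right)$ ($J{\left(X,r \right)} = \left(r - 2\right) r + \left(2 + 1\right) = \left(-2 + r\right) r + 3 = r \left(-2 + r\right) + 3 = 3 + r \left(-2 + r\right)$)
$\left(-30 + J{\left(11,12 \right)}\right) m{\left(-5 \right)} = \left(-30 + \left(3 + 12^{2} - 24\right)\right) \left(10 + \left(-5\right)^{2} + 12 \left(-5\right)\right) = \left(-30 + \left(3 + 144 - 24\right)\right) \left(10 + 25 - 60\right) = \left(-30 + 123\right) \left(-25\right) = 93 \left(-25\right) = -2325$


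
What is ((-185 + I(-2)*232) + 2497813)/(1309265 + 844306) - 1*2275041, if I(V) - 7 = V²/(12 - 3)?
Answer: -44095138398503/19382139 ≈ -2.2750e+6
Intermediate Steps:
I(V) = 7 + V²/9 (I(V) = 7 + V²/(12 - 3) = 7 + V²/9)
((-185 + I(-2)*232) + 2497813)/(1309265 + 844306) - 1*2275041 = ((-185 + (7 + (⅑)*(-2)²)*232) + 2497813)/(1309265 + 844306) - 1*2275041 = ((-185 + (7 + (⅑)*4)*232) + 2497813)/2153571 - 2275041 = ((-185 + (7 + 4/9)*232) + 2497813)*(1/2153571) - 2275041 = ((-185 + (67/9)*232) + 2497813)*(1/2153571) - 2275041 = ((-185 + 15544/9) + 2497813)*(1/2153571) - 2275041 = (13879/9 + 2497813)*(1/2153571) - 2275041 = (22494196/9)*(1/2153571) - 2275041 = 22494196/19382139 - 2275041 = -44095138398503/19382139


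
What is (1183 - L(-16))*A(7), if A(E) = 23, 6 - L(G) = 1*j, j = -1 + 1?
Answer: 27071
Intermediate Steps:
j = 0
L(G) = 6 (L(G) = 6 - 0 = 6 - 1*0 = 6 + 0 = 6)
(1183 - L(-16))*A(7) = (1183 - 1*6)*23 = (1183 - 6)*23 = 1177*23 = 27071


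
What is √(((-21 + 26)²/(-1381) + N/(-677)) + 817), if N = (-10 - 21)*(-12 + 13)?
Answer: √714169779251855/934937 ≈ 28.584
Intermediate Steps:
N = -31 (N = -31*1 = -31)
√(((-21 + 26)²/(-1381) + N/(-677)) + 817) = √(((-21 + 26)²/(-1381) - 31/(-677)) + 817) = √((5²*(-1/1381) - 31*(-1/677)) + 817) = √((25*(-1/1381) + 31/677) + 817) = √((-25/1381 + 31/677) + 817) = √(25886/934937 + 817) = √(763869415/934937) = √714169779251855/934937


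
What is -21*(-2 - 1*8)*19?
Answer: 3990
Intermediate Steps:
-21*(-2 - 1*8)*19 = -21*(-2 - 8)*19 = -21*(-10)*19 = 210*19 = 3990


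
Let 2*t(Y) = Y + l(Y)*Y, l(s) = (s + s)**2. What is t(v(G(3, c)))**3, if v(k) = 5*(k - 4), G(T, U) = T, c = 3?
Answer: -128787625/8 ≈ -1.6098e+7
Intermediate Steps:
l(s) = 4*s**2 (l(s) = (2*s)**2 = 4*s**2)
v(k) = -20 + 5*k (v(k) = 5*(-4 + k) = -20 + 5*k)
t(Y) = Y/2 + 2*Y**3 (t(Y) = (Y + (4*Y**2)*Y)/2 = (Y + 4*Y**3)/2 = Y/2 + 2*Y**3)
t(v(G(3, c)))**3 = ((-20 + 5*3)/2 + 2*(-20 + 5*3)**3)**3 = ((-20 + 15)/2 + 2*(-20 + 15)**3)**3 = ((1/2)*(-5) + 2*(-5)**3)**3 = (-5/2 + 2*(-125))**3 = (-5/2 - 250)**3 = (-505/2)**3 = -128787625/8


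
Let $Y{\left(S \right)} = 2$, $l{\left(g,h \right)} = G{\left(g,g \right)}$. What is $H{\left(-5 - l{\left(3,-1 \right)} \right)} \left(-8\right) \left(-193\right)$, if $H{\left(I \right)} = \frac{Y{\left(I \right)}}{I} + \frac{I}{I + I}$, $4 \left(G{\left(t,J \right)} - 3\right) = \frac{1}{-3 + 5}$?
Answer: $\frac{25476}{65} \approx 391.94$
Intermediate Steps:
$G{\left(t,J \right)} = \frac{25}{8}$ ($G{\left(t,J \right)} = 3 + \frac{1}{4 \left(-3 + 5\right)} = 3 + \frac{1}{4 \cdot 2} = 3 + \frac{1}{4} \cdot \frac{1}{2} = 3 + \frac{1}{8} = \frac{25}{8}$)
$l{\left(g,h \right)} = \frac{25}{8}$
$H{\left(I \right)} = \frac{1}{2} + \frac{2}{I}$ ($H{\left(I \right)} = \frac{2}{I} + \frac{I}{I + I} = \frac{2}{I} + \frac{I}{2 I} = \frac{2}{I} + I \frac{1}{2 I} = \frac{2}{I} + \frac{1}{2} = \frac{1}{2} + \frac{2}{I}$)
$H{\left(-5 - l{\left(3,-1 \right)} \right)} \left(-8\right) \left(-193\right) = \frac{4 - \frac{65}{8}}{2 \left(-5 - \frac{25}{8}\right)} \left(-8\right) \left(-193\right) = \frac{4 - \frac{65}{8}}{2 \left(- \frac{65}{8}\right)} \left(-8\right) \left(-193\right) = \frac{1}{2} \left(- \frac{8}{65}\right) \left(- \frac{33}{8}\right) \left(-8\right) \left(-193\right) = \frac{33}{130} \left(-8\right) \left(-193\right) = \left(- \frac{132}{65}\right) \left(-193\right) = \frac{25476}{65}$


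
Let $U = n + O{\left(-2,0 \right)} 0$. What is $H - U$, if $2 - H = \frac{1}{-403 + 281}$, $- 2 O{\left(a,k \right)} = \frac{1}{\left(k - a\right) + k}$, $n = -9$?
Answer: $\frac{1343}{122} \approx 11.008$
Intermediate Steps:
$O{\left(a,k \right)} = - \frac{1}{2 \left(- a + 2 k\right)}$ ($O{\left(a,k \right)} = - \frac{1}{2 \left(\left(k - a\right) + k\right)} = - \frac{1}{2 \left(- a + 2 k\right)}$)
$H = \frac{245}{122}$ ($H = 2 - \frac{1}{-403 + 281} = 2 - \frac{1}{-122} = 2 - - \frac{1}{122} = 2 + \frac{1}{122} = \frac{245}{122} \approx 2.0082$)
$U = -9$ ($U = -9 + \frac{1}{2 \left(-2 - 0\right)} 0 = -9 + \frac{1}{2 \left(-2 + 0\right)} 0 = -9 + \frac{1}{2 \left(-2\right)} 0 = -9 + \frac{1}{2} \left(- \frac{1}{2}\right) 0 = -9 - 0 = -9 + 0 = -9$)
$H - U = \frac{245}{122} - -9 = \frac{245}{122} + 9 = \frac{1343}{122}$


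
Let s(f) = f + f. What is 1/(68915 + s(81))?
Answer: 1/69077 ≈ 1.4477e-5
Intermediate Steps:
s(f) = 2*f
1/(68915 + s(81)) = 1/(68915 + 2*81) = 1/(68915 + 162) = 1/69077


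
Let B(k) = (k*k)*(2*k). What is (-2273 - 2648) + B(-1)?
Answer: -4923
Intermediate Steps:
B(k) = 2*k³ (B(k) = k²*(2*k) = 2*k³)
(-2273 - 2648) + B(-1) = (-2273 - 2648) + 2*(-1)³ = -4921 + 2*(-1) = -4921 - 2 = -4923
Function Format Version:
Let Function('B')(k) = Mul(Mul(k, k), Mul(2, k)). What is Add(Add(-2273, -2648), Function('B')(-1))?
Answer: -4923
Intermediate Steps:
Function('B')(k) = Mul(2, Pow(k, 3)) (Function('B')(k) = Mul(Pow(k, 2), Mul(2, k)) = Mul(2, Pow(k, 3)))
Add(Add(-2273, -2648), Function('B')(-1)) = Add(Add(-2273, -2648), Mul(2, Pow(-1, 3))) = Add(-4921, Mul(2, -1)) = Add(-4921, -2) = -4923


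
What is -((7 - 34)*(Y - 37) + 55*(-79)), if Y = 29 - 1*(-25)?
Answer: 4804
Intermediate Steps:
Y = 54 (Y = 29 + 25 = 54)
-((7 - 34)*(Y - 37) + 55*(-79)) = -((7 - 34)*(54 - 37) + 55*(-79)) = -(-27*17 - 4345) = -(-459 - 4345) = -1*(-4804) = 4804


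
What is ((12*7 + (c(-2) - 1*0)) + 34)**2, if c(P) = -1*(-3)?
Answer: 14641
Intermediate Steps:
c(P) = 3
((12*7 + (c(-2) - 1*0)) + 34)**2 = ((12*7 + (3 - 1*0)) + 34)**2 = ((84 + (3 + 0)) + 34)**2 = ((84 + 3) + 34)**2 = (87 + 34)**2 = 121**2 = 14641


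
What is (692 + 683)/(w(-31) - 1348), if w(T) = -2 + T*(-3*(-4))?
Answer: -1375/1722 ≈ -0.79849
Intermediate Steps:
w(T) = -2 + 12*T (w(T) = -2 + T*12 = -2 + 12*T)
(692 + 683)/(w(-31) - 1348) = (692 + 683)/((-2 + 12*(-31)) - 1348) = 1375/((-2 - 372) - 1348) = 1375/(-374 - 1348) = 1375/(-1722) = 1375*(-1/1722) = -1375/1722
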